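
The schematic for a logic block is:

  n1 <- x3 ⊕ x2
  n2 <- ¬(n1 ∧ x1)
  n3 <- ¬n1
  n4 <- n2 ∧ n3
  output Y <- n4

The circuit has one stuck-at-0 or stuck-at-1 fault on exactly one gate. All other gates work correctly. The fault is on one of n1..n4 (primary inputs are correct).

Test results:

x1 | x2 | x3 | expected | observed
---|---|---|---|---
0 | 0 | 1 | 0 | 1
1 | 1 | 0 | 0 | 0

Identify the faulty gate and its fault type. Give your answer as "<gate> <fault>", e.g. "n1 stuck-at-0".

n3 stuck-at-1

Fault-free values for test 1 (x1=0, x2=0, x3=1): n1=1, n2=1, n3=0, n4=0, giving Y=0. Observed 1.
Test 1: faults giving observed 1 are {n1 stuck-at-0, n3 stuck-at-1, n4 stuck-at-1}.
Test 2 (x1=1, x2=1, x3=0): fault-free n1=1, n2=0, n3=0, n4=0 → 0; observed 0. Eliminates n1 stuck-at-0, n4 stuck-at-1.
Only n3 stuck-at-1 is consistent with every test.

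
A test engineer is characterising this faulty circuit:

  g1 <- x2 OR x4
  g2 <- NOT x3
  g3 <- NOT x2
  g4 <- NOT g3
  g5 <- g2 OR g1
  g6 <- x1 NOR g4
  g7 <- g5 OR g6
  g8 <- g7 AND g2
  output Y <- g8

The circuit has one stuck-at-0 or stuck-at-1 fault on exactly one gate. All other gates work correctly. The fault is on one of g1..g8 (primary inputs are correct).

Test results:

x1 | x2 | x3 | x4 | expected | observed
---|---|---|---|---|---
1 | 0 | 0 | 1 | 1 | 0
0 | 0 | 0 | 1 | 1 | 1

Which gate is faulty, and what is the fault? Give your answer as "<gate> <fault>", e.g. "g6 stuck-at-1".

Fault-free values for test 1 (x1=1, x2=0, x3=0, x4=1): g1=1, g2=1, g3=1, g4=0, g5=1, g6=0, g7=1, g8=1, giving Y=1. Observed 0.
Test 1: faults giving observed 0 are {g2 stuck-at-0, g5 stuck-at-0, g7 stuck-at-0, g8 stuck-at-0}.
Test 2 (x1=0, x2=0, x3=0, x4=1): fault-free g1=1, g2=1, g3=1, g4=0, g5=1, g6=1, g7=1, g8=1 → 1; observed 1. Eliminates g2 stuck-at-0, g7 stuck-at-0, g8 stuck-at-0.
Only g5 stuck-at-0 is consistent with every test.

g5 stuck-at-0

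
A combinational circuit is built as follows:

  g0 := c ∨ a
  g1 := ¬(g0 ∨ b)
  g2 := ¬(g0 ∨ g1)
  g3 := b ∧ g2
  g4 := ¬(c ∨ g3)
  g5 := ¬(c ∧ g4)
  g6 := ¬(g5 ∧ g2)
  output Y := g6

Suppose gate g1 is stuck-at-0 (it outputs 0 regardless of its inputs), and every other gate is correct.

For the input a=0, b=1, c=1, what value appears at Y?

1

Propagate with g1 forced: g0=1, g1=0 [stuck-at-0], g2=0, g3=0, g4=0, g5=1, g6=1.
So Y = 1. (Same as the fault-free value — the fault is masked on this input.)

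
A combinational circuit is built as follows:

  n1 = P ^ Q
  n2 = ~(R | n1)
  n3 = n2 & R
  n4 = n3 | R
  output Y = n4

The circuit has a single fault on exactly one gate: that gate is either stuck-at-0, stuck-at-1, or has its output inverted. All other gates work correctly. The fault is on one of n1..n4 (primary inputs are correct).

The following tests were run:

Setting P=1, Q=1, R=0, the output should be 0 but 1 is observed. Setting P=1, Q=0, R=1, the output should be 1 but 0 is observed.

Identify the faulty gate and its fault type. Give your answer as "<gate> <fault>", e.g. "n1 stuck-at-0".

Fault-free values for test 1 (P=1, Q=1, R=0): n1=0, n2=1, n3=0, n4=0, giving Y=0. Observed 1.
Test 1: faults giving observed 1 are {n3 stuck-at-1, n3 inverted output, n4 stuck-at-1, n4 inverted output}.
Test 2 (P=1, Q=0, R=1): fault-free n1=1, n2=0, n3=0, n4=1 → 1; observed 0. Eliminates n3 stuck-at-1, n3 inverted output, n4 stuck-at-1.
Only n4 inverted output is consistent with every test.

n4 inverted output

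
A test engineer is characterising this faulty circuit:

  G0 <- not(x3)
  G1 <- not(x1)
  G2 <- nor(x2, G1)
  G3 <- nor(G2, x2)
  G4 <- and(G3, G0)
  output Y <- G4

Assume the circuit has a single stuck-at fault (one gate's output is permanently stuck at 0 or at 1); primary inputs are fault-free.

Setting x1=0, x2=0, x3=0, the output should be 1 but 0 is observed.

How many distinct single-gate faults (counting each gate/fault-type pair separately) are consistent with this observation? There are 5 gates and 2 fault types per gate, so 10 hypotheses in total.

5

Fault-free: G0=1, G1=1, G2=0, G3=1, G4=1 → 1. Observed 0.
  G0 stuck-at-0: output 0 ✓
  G0 stuck-at-1: output 1 ✗
  G1 stuck-at-0: output 0 ✓
  G1 stuck-at-1: output 1 ✗
  G2 stuck-at-0: output 1 ✗
  G2 stuck-at-1: output 0 ✓
  G3 stuck-at-0: output 0 ✓
  G3 stuck-at-1: output 1 ✗
  G4 stuck-at-0: output 0 ✓
  G4 stuck-at-1: output 1 ✗
Consistent faults: {G0 stuck-at-0, G1 stuck-at-0, G2 stuck-at-1, G3 stuck-at-0, G4 stuck-at-0} — 5 in all.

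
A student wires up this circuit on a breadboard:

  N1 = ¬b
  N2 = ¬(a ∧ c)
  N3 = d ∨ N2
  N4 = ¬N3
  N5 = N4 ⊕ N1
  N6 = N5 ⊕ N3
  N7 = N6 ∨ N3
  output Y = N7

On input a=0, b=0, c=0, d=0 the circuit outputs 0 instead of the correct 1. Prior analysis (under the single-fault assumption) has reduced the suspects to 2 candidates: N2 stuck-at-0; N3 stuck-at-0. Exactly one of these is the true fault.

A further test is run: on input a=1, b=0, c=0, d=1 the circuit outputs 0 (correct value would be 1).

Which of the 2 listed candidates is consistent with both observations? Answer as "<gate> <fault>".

N3 stuck-at-0

Evaluate each candidate on input a=1, b=0, c=0, d=1:
  N2 stuck-at-0: N1=1, N2=0 [stuck-at-0], N3=1, N4=0, N5=1, N6=0, N7=1 → 1 — eliminated
  N3 stuck-at-0: N1=1, N2=1, N3=0 [stuck-at-0], N4=1, N5=0, N6=0, N7=0 → 0 — matches
Only N3 stuck-at-0 reproduces the observed 0.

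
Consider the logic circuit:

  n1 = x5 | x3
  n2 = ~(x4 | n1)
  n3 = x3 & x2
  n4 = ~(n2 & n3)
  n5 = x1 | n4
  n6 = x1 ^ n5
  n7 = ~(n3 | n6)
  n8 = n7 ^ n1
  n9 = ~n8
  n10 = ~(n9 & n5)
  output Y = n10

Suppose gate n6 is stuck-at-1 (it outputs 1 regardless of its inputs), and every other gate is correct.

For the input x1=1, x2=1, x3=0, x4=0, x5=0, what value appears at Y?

Propagate with n6 forced: n1=0, n2=1, n3=0, n4=1, n5=1, n6=1 [stuck-at-1], n7=0, n8=0, n9=1, n10=0.
So Y = 0. (Without the fault it would be 1.)

0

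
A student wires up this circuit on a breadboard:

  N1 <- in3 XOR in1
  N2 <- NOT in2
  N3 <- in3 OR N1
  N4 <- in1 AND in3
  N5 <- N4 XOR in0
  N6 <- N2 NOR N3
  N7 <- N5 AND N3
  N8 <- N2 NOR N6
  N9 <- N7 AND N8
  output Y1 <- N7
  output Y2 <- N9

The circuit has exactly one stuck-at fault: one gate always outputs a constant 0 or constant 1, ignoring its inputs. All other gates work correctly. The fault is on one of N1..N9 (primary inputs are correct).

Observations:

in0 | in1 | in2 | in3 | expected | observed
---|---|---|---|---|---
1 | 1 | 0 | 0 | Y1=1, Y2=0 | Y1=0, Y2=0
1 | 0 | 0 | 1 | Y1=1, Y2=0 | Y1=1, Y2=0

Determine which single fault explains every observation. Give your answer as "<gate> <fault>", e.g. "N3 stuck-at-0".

N1 stuck-at-0

Fault-free values for test 1 (in0=1, in1=1, in2=0, in3=0): N1=1, N2=1, N3=1, N4=0, N5=1, N6=0, N7=1, N8=0, N9=0, giving Y1=1, Y2=0. Observed Y1=0, Y2=0.
Test 1: faults giving observed Y1=0, Y2=0 are {N1 stuck-at-0, N3 stuck-at-0, N4 stuck-at-1, N5 stuck-at-0, N7 stuck-at-0}.
Test 2 (in0=1, in1=0, in2=0, in3=1): fault-free N1=1, N2=1, N3=1, N4=0, N5=1, N6=0, N7=1, N8=0, N9=0 → Y1=1, Y2=0; observed Y1=1, Y2=0. Eliminates N3 stuck-at-0, N4 stuck-at-1, N5 stuck-at-0, N7 stuck-at-0.
Only N1 stuck-at-0 is consistent with every test.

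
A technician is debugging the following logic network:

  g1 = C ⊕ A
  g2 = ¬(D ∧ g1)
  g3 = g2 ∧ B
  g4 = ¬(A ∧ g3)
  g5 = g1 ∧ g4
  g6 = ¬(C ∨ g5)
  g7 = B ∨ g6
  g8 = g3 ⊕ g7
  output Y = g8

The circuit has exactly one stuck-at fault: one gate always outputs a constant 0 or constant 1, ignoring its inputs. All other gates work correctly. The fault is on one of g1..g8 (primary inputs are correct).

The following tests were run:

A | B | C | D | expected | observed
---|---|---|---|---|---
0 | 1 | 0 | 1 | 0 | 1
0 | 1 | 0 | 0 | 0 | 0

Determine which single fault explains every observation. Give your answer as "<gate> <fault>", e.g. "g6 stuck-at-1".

g1 stuck-at-1

Fault-free values for test 1 (A=0, B=1, C=0, D=1): g1=0, g2=1, g3=1, g4=1, g5=0, g6=1, g7=1, g8=0, giving Y=0. Observed 1.
Test 1: faults giving observed 1 are {g1 stuck-at-1, g2 stuck-at-0, g3 stuck-at-0, g7 stuck-at-0, g8 stuck-at-1}.
Test 2 (A=0, B=1, C=0, D=0): fault-free g1=0, g2=1, g3=1, g4=1, g5=0, g6=1, g7=1, g8=0 → 0; observed 0. Eliminates g2 stuck-at-0, g3 stuck-at-0, g7 stuck-at-0, g8 stuck-at-1.
Only g1 stuck-at-1 is consistent with every test.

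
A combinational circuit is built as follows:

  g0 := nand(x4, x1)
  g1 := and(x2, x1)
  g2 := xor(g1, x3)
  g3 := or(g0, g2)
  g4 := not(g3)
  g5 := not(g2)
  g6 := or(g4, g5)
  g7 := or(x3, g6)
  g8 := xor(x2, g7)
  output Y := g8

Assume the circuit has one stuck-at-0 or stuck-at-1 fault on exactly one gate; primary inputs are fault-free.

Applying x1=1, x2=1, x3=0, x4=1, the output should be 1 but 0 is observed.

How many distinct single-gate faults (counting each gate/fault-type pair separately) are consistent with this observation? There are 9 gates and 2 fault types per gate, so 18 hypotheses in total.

8

Fault-free: g0=0, g1=1, g2=1, g3=1, g4=0, g5=0, g6=0, g7=0, g8=1 → 1. Observed 0.
  g0: none of the 2 fault types match ✗
  g1: stuck-at-0 ✓; others ✗
  g2: stuck-at-0 ✓; others ✗
  g3: stuck-at-0 ✓; others ✗
  g4: stuck-at-1 ✓; others ✗
  g5: stuck-at-1 ✓; others ✗
  g6: stuck-at-1 ✓; others ✗
  g7: stuck-at-1 ✓; others ✗
  g8: stuck-at-0 ✓; others ✗
Consistent faults: {g1 stuck-at-0, g2 stuck-at-0, g3 stuck-at-0, g4 stuck-at-1, g5 stuck-at-1, g6 stuck-at-1, g7 stuck-at-1, g8 stuck-at-0} — 8 in all.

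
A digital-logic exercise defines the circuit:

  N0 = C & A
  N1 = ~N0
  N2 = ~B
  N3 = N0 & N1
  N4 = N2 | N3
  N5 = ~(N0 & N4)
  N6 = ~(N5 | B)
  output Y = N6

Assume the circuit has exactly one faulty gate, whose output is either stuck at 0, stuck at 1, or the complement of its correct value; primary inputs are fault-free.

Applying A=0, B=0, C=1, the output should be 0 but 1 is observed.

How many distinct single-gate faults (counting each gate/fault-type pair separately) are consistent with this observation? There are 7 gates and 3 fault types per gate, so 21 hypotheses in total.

Fault-free: N0=0, N1=1, N2=1, N3=0, N4=1, N5=1, N6=0 → 0. Observed 1.
  N0: stuck-at-1, inverted output ✓; others ✗
  N1: none of the 3 fault types match ✗
  N2: none of the 3 fault types match ✗
  N3: none of the 3 fault types match ✗
  N4: none of the 3 fault types match ✗
  N5: stuck-at-0, inverted output ✓; others ✗
  N6: stuck-at-1, inverted output ✓; others ✗
Consistent faults: {N0 stuck-at-1, N0 inverted output, N5 stuck-at-0, N5 inverted output, N6 stuck-at-1, N6 inverted output} — 6 in all.

6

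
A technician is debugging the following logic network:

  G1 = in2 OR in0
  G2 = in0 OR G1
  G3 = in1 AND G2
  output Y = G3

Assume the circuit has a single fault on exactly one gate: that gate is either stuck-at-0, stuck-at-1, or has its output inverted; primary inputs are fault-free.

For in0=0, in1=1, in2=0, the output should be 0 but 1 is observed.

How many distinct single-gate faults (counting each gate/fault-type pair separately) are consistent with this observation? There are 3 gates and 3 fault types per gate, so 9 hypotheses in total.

Fault-free: G1=0, G2=0, G3=0 → 0. Observed 1.
  G1 stuck-at-0: output 0 ✗
  G1 stuck-at-1: output 1 ✓
  G1 inverted output: output 1 ✓
  G2 stuck-at-0: output 0 ✗
  G2 stuck-at-1: output 1 ✓
  G2 inverted output: output 1 ✓
  G3 stuck-at-0: output 0 ✗
  G3 stuck-at-1: output 1 ✓
  G3 inverted output: output 1 ✓
Consistent faults: {G1 stuck-at-1, G1 inverted output, G2 stuck-at-1, G2 inverted output, G3 stuck-at-1, G3 inverted output} — 6 in all.

6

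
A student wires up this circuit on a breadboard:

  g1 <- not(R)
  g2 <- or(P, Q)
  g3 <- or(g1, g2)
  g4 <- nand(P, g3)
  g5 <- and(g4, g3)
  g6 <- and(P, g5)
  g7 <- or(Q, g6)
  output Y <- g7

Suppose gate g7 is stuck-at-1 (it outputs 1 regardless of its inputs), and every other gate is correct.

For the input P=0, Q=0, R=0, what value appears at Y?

Propagate with g7 forced: g1=1, g2=0, g3=1, g4=1, g5=1, g6=0, g7=1 [stuck-at-1].
So Y = 1. (Without the fault it would be 0.)

1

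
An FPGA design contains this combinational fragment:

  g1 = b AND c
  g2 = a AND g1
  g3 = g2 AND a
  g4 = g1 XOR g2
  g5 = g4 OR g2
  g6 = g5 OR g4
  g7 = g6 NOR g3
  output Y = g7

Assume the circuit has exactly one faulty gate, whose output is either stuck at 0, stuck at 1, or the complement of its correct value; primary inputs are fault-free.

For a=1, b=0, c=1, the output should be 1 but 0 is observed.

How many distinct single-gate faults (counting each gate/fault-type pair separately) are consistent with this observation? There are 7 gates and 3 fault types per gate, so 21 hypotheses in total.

Fault-free: g1=0, g2=0, g3=0, g4=0, g5=0, g6=0, g7=1 → 1. Observed 0.
  g1: stuck-at-1, inverted output ✓; others ✗
  g2: stuck-at-1, inverted output ✓; others ✗
  g3: stuck-at-1, inverted output ✓; others ✗
  g4: stuck-at-1, inverted output ✓; others ✗
  g5: stuck-at-1, inverted output ✓; others ✗
  g6: stuck-at-1, inverted output ✓; others ✗
  g7: stuck-at-0, inverted output ✓; others ✗
Consistent faults: {g1 stuck-at-1, g1 inverted output, g2 stuck-at-1, g2 inverted output, g3 stuck-at-1, g3 inverted output, g4 stuck-at-1, g4 inverted output, g5 stuck-at-1, g5 inverted output, g6 stuck-at-1, g6 inverted output, g7 stuck-at-0, g7 inverted output} — 14 in all.

14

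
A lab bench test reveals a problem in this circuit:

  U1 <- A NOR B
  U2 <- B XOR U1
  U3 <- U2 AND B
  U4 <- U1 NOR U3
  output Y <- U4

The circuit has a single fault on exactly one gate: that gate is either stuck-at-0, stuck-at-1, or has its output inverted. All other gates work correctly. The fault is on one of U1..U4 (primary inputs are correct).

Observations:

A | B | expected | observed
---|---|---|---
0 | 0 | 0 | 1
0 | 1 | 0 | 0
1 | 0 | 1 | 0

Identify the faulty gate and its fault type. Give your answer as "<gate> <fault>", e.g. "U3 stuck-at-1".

U1 inverted output

Fault-free values for test 1 (A=0, B=0): U1=1, U2=1, U3=0, U4=0, giving Y=0. Observed 1.
Test 1: faults giving observed 1 are {U1 stuck-at-0, U1 inverted output, U4 stuck-at-1, U4 inverted output}.
Test 2 (A=0, B=1): fault-free U1=0, U2=1, U3=1, U4=0 → 0; observed 0. Eliminates U4 stuck-at-1, U4 inverted output.
Test 3 (A=1, B=0): fault-free U1=0, U2=0, U3=0, U4=1 → 1; observed 0. Eliminates U1 stuck-at-0.
Only U1 inverted output is consistent with every test.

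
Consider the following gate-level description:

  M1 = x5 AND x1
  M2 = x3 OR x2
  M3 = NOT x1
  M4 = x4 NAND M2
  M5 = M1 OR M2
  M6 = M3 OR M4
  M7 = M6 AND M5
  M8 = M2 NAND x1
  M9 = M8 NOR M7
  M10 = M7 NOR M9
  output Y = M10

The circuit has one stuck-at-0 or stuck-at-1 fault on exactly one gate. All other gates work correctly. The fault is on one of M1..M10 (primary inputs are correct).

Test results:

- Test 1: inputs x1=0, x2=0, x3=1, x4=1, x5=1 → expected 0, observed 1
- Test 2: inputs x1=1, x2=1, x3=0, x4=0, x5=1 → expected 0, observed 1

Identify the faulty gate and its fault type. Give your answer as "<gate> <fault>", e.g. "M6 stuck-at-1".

Fault-free values for test 1 (x1=0, x2=0, x3=1, x4=1, x5=1): M1=0, M2=1, M3=1, M4=0, M5=1, M6=1, M7=1, M8=1, M9=0, M10=0, giving Y=0. Observed 1.
Test 1: faults giving observed 1 are {M2 stuck-at-0, M3 stuck-at-0, M5 stuck-at-0, M6 stuck-at-0, M7 stuck-at-0, M10 stuck-at-1}.
Test 2 (x1=1, x2=1, x3=0, x4=0, x5=1): fault-free M1=1, M2=1, M3=0, M4=1, M5=1, M6=1, M7=1, M8=0, M9=0, M10=0 → 0; observed 1. Eliminates M2 stuck-at-0, M3 stuck-at-0, M5 stuck-at-0, M6 stuck-at-0, M7 stuck-at-0.
Only M10 stuck-at-1 is consistent with every test.

M10 stuck-at-1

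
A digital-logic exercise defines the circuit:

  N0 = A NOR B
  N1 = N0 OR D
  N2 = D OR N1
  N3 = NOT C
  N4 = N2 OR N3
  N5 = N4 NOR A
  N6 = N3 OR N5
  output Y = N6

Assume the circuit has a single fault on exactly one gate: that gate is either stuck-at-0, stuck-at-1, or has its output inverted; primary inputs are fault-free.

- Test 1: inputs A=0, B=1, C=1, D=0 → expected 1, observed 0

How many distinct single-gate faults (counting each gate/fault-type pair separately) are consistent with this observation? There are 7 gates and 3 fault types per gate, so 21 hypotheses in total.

Fault-free: N0=0, N1=0, N2=0, N3=0, N4=0, N5=1, N6=1 → 1. Observed 0.
  N0: stuck-at-1, inverted output ✓; others ✗
  N1: stuck-at-1, inverted output ✓; others ✗
  N2: stuck-at-1, inverted output ✓; others ✗
  N3: none of the 3 fault types match ✗
  N4: stuck-at-1, inverted output ✓; others ✗
  N5: stuck-at-0, inverted output ✓; others ✗
  N6: stuck-at-0, inverted output ✓; others ✗
Consistent faults: {N0 stuck-at-1, N0 inverted output, N1 stuck-at-1, N1 inverted output, N2 stuck-at-1, N2 inverted output, N4 stuck-at-1, N4 inverted output, N5 stuck-at-0, N5 inverted output, N6 stuck-at-0, N6 inverted output} — 12 in all.

12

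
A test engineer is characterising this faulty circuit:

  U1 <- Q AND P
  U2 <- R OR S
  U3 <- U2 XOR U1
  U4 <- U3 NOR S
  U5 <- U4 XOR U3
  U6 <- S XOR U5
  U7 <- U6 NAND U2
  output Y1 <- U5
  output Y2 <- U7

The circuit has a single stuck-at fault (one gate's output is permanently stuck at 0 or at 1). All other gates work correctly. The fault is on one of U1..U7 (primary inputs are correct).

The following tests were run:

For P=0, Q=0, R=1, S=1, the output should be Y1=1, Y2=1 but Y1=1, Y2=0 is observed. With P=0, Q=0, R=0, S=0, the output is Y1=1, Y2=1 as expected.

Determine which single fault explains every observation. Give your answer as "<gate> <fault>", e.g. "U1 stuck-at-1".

U6 stuck-at-1

Fault-free values for test 1 (P=0, Q=0, R=1, S=1): U1=0, U2=1, U3=1, U4=0, U5=1, U6=0, U7=1, giving Y1=1, Y2=1. Observed Y1=1, Y2=0.
Test 1: faults giving observed Y1=1, Y2=0 are {U6 stuck-at-1, U7 stuck-at-0}.
Test 2 (P=0, Q=0, R=0, S=0): fault-free U1=0, U2=0, U3=0, U4=1, U5=1, U6=1, U7=1 → Y1=1, Y2=1; observed Y1=1, Y2=1. Eliminates U7 stuck-at-0.
Only U6 stuck-at-1 is consistent with every test.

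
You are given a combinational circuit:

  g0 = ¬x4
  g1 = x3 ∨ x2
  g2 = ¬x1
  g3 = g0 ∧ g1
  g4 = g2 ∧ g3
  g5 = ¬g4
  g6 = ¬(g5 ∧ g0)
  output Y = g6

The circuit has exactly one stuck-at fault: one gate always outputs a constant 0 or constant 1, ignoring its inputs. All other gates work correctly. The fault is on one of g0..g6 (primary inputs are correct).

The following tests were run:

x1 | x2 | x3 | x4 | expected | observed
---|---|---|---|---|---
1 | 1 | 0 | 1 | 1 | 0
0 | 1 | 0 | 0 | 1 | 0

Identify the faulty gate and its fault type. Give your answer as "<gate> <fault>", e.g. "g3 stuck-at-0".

Fault-free values for test 1 (x1=1, x2=1, x3=0, x4=1): g0=0, g1=1, g2=0, g3=0, g4=0, g5=1, g6=1, giving Y=1. Observed 0.
Test 1: faults giving observed 0 are {g0 stuck-at-1, g6 stuck-at-0}.
Test 2 (x1=0, x2=1, x3=0, x4=0): fault-free g0=1, g1=1, g2=1, g3=1, g4=1, g5=0, g6=1 → 1; observed 0. Eliminates g0 stuck-at-1.
Only g6 stuck-at-0 is consistent with every test.

g6 stuck-at-0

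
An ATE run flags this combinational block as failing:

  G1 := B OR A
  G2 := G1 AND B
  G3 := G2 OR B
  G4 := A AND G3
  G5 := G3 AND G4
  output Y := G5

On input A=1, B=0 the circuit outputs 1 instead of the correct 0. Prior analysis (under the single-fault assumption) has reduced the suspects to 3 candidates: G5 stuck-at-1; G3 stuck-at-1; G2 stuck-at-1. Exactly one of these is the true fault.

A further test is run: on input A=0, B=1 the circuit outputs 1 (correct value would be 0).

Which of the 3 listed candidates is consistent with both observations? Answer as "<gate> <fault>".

G5 stuck-at-1

Evaluate each candidate on input A=0, B=1:
  G5 stuck-at-1: G1=1, G2=1, G3=1, G4=0, G5=1 [stuck-at-1] → 1 — matches
  G3 stuck-at-1: G1=1, G2=1, G3=1 [stuck-at-1], G4=0, G5=0 → 0 — eliminated
  G2 stuck-at-1: G1=1, G2=1 [stuck-at-1], G3=1, G4=0, G5=0 → 0 — eliminated
Only G5 stuck-at-1 reproduces the observed 1.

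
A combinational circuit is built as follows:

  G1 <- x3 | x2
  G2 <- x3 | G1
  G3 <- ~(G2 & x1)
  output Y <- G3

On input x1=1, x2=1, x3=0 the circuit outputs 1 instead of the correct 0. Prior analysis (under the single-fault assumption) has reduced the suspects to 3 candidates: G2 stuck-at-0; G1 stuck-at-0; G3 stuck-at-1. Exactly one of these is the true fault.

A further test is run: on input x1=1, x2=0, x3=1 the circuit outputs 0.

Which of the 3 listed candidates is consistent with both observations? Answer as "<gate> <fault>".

Evaluate each candidate on input x1=1, x2=0, x3=1:
  G2 stuck-at-0: G1=1, G2=0 [stuck-at-0], G3=1 → 1 — eliminated
  G1 stuck-at-0: G1=0 [stuck-at-0], G2=1, G3=0 → 0 — matches
  G3 stuck-at-1: G1=1, G2=1, G3=1 [stuck-at-1] → 1 — eliminated
Only G1 stuck-at-0 reproduces the observed 0.

G1 stuck-at-0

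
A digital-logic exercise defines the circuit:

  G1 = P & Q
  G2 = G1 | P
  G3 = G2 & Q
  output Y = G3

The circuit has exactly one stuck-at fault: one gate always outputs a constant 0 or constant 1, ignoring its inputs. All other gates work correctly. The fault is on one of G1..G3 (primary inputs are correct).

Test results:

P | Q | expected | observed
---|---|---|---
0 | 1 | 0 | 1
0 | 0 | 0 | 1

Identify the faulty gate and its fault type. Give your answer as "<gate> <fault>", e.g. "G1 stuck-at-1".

G3 stuck-at-1

Fault-free values for test 1 (P=0, Q=1): G1=0, G2=0, G3=0, giving Y=0. Observed 1.
Test 1: faults giving observed 1 are {G1 stuck-at-1, G2 stuck-at-1, G3 stuck-at-1}.
Test 2 (P=0, Q=0): fault-free G1=0, G2=0, G3=0 → 0; observed 1. Eliminates G1 stuck-at-1, G2 stuck-at-1.
Only G3 stuck-at-1 is consistent with every test.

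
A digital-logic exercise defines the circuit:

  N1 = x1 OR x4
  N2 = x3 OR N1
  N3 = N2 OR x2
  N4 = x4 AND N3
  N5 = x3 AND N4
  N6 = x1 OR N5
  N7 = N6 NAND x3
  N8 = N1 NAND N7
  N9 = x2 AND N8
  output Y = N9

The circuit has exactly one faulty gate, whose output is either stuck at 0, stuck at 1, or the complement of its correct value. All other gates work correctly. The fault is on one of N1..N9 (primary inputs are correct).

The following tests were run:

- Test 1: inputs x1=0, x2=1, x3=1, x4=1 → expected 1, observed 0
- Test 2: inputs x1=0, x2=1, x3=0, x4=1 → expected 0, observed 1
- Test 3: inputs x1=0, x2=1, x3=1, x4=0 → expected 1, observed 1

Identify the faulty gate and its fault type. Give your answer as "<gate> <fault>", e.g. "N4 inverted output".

Fault-free values for test 1 (x1=0, x2=1, x3=1, x4=1): N1=1, N2=1, N3=1, N4=1, N5=1, N6=1, N7=0, N8=1, N9=1, giving Y=1. Observed 0.
Test 1: faults giving observed 0 are {N3 stuck-at-0, N3 inverted output, N4 stuck-at-0, N4 inverted output, N5 stuck-at-0, N5 inverted output, N6 stuck-at-0, N6 inverted output, N7 stuck-at-1, N7 inverted output, N8 stuck-at-0, N8 inverted output, N9 stuck-at-0, N9 inverted output}.
Test 2 (x1=0, x2=1, x3=0, x4=1): fault-free N1=1, N2=1, N3=1, N4=1, N5=0, N6=0, N7=1, N8=0, N9=0 → 0; observed 1. Eliminates N3 stuck-at-0, N3 inverted output, N4 stuck-at-0, N4 inverted output, N5 stuck-at-0, N5 inverted output, N6 stuck-at-0, N6 inverted output, N7 stuck-at-1, N8 stuck-at-0, N9 stuck-at-0.
Test 3 (x1=0, x2=1, x3=1, x4=0): fault-free N1=0, N2=1, N3=1, N4=0, N5=0, N6=0, N7=1, N8=1, N9=1 → 1; observed 1. Eliminates N8 inverted output, N9 inverted output.
Only N7 inverted output is consistent with every test.

N7 inverted output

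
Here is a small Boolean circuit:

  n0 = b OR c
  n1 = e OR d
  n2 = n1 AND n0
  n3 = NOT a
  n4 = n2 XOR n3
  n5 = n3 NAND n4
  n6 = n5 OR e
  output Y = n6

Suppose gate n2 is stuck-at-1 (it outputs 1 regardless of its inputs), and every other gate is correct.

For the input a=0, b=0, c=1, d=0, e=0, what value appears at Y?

1

Propagate with n2 forced: n0=1, n1=0, n2=1 [stuck-at-1], n3=1, n4=0, n5=1, n6=1.
So Y = 1. (Without the fault it would be 0.)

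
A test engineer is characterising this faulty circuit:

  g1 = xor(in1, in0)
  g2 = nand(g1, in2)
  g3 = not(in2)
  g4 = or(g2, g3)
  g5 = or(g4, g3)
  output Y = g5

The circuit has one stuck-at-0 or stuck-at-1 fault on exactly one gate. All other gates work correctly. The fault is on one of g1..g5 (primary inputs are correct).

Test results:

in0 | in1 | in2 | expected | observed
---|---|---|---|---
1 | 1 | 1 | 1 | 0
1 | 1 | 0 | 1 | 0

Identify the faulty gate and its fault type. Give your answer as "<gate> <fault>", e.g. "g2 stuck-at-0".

Fault-free values for test 1 (in0=1, in1=1, in2=1): g1=0, g2=1, g3=0, g4=1, g5=1, giving Y=1. Observed 0.
Test 1: faults giving observed 0 are {g1 stuck-at-1, g2 stuck-at-0, g4 stuck-at-0, g5 stuck-at-0}.
Test 2 (in0=1, in1=1, in2=0): fault-free g1=0, g2=1, g3=1, g4=1, g5=1 → 1; observed 0. Eliminates g1 stuck-at-1, g2 stuck-at-0, g4 stuck-at-0.
Only g5 stuck-at-0 is consistent with every test.

g5 stuck-at-0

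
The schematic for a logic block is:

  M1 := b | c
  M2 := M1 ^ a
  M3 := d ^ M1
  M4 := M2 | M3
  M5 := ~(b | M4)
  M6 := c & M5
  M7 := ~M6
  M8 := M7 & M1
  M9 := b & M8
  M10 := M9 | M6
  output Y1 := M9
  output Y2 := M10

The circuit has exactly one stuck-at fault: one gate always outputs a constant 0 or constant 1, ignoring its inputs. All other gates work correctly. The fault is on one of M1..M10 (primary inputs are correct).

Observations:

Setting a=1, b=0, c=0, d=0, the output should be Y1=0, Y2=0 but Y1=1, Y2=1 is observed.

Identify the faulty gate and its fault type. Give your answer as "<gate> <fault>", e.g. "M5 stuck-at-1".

M9 stuck-at-1

Fault-free values for test 1 (a=1, b=0, c=0, d=0): M1=0, M2=1, M3=0, M4=1, M5=0, M6=0, M7=1, M8=0, M9=0, M10=0, giving Y1=0, Y2=0. Observed Y1=1, Y2=1.
Test 1: faults giving observed Y1=1, Y2=1 are {M9 stuck-at-1}.
Only M9 stuck-at-1 is consistent with every test.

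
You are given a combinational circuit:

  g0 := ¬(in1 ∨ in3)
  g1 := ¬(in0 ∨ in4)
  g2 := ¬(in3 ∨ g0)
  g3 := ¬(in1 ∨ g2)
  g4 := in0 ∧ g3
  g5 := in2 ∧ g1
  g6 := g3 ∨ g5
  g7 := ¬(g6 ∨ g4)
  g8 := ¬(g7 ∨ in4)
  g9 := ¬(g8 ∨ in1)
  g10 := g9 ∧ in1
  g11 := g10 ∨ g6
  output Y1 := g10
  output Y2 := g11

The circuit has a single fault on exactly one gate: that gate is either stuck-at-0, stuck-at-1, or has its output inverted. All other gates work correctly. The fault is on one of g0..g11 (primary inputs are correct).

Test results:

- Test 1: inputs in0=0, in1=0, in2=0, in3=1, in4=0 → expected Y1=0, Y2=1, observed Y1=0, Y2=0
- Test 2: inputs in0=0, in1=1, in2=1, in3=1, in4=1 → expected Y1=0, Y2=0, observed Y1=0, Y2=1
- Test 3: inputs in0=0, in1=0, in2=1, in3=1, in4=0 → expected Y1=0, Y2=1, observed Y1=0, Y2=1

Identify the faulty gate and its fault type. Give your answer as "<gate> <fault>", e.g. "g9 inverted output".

g3 inverted output

Fault-free values for test 1 (in0=0, in1=0, in2=0, in3=1, in4=0): g0=0, g1=1, g2=0, g3=1, g4=0, g5=0, g6=1, g7=0, g8=1, g9=0, g10=0, g11=1, giving Y1=0, Y2=1. Observed Y1=0, Y2=0.
Test 1: faults giving observed Y1=0, Y2=0 are {g2 stuck-at-1, g2 inverted output, g3 stuck-at-0, g3 inverted output, g6 stuck-at-0, g6 inverted output, g11 stuck-at-0, g11 inverted output}.
Test 2 (in0=0, in1=1, in2=1, in3=1, in4=1): fault-free g0=0, g1=0, g2=0, g3=0, g4=0, g5=0, g6=0, g7=1, g8=0, g9=0, g10=0, g11=0 → Y1=0, Y2=0; observed Y1=0, Y2=1. Eliminates g2 stuck-at-1, g2 inverted output, g3 stuck-at-0, g6 stuck-at-0, g11 stuck-at-0.
Test 3 (in0=0, in1=0, in2=1, in3=1, in4=0): fault-free g0=0, g1=1, g2=0, g3=1, g4=0, g5=1, g6=1, g7=0, g8=1, g9=0, g10=0, g11=1 → Y1=0, Y2=1; observed Y1=0, Y2=1. Eliminates g6 inverted output, g11 inverted output.
Only g3 inverted output is consistent with every test.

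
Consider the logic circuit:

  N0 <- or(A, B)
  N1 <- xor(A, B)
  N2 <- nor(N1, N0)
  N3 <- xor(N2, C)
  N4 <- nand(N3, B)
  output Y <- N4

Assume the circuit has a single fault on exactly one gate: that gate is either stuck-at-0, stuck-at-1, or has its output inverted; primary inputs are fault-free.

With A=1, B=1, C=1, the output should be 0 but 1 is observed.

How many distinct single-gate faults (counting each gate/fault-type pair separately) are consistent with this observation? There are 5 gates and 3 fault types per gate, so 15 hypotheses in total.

8

Fault-free: N0=1, N1=0, N2=0, N3=1, N4=0 → 0. Observed 1.
  N0: stuck-at-0, inverted output ✓; others ✗
  N1: none of the 3 fault types match ✗
  N2: stuck-at-1, inverted output ✓; others ✗
  N3: stuck-at-0, inverted output ✓; others ✗
  N4: stuck-at-1, inverted output ✓; others ✗
Consistent faults: {N0 stuck-at-0, N0 inverted output, N2 stuck-at-1, N2 inverted output, N3 stuck-at-0, N3 inverted output, N4 stuck-at-1, N4 inverted output} — 8 in all.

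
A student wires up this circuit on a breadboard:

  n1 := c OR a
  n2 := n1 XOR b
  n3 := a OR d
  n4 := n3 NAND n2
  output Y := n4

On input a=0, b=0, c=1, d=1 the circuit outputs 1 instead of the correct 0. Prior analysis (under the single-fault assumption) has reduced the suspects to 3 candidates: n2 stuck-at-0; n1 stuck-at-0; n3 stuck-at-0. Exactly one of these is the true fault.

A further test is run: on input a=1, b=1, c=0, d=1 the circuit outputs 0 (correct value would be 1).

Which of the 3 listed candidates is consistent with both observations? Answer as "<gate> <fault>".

Evaluate each candidate on input a=1, b=1, c=0, d=1:
  n2 stuck-at-0: n1=1, n2=0 [stuck-at-0], n3=1, n4=1 → 1 — eliminated
  n1 stuck-at-0: n1=0 [stuck-at-0], n2=1, n3=1, n4=0 → 0 — matches
  n3 stuck-at-0: n1=1, n2=0, n3=0 [stuck-at-0], n4=1 → 1 — eliminated
Only n1 stuck-at-0 reproduces the observed 0.

n1 stuck-at-0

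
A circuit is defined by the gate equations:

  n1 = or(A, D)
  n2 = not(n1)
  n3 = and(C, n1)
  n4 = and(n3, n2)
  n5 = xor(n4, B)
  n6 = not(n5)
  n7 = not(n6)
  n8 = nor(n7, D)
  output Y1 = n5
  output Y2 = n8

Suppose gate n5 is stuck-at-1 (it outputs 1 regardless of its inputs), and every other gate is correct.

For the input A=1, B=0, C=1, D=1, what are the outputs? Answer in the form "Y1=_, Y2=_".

Y1=1, Y2=0

Propagate with n5 forced: n1=1, n2=0, n3=1, n4=0, n5=1 [stuck-at-1], n6=0, n7=1, n8=0.
So the outputs are Y1=1, Y2=0. (Without the fault they would be Y1=0, Y2=0.)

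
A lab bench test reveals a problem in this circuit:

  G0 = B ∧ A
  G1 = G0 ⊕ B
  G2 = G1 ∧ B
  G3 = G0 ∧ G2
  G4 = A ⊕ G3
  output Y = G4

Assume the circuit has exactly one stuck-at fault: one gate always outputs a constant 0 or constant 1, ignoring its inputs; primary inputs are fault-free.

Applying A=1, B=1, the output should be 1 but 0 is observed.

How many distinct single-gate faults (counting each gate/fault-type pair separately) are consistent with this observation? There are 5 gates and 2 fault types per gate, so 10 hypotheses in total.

4

Fault-free: G0=1, G1=0, G2=0, G3=0, G4=1 → 1. Observed 0.
  G0 stuck-at-0: output 1 ✗
  G0 stuck-at-1: output 1 ✗
  G1 stuck-at-0: output 1 ✗
  G1 stuck-at-1: output 0 ✓
  G2 stuck-at-0: output 1 ✗
  G2 stuck-at-1: output 0 ✓
  G3 stuck-at-0: output 1 ✗
  G3 stuck-at-1: output 0 ✓
  G4 stuck-at-0: output 0 ✓
  G4 stuck-at-1: output 1 ✗
Consistent faults: {G1 stuck-at-1, G2 stuck-at-1, G3 stuck-at-1, G4 stuck-at-0} — 4 in all.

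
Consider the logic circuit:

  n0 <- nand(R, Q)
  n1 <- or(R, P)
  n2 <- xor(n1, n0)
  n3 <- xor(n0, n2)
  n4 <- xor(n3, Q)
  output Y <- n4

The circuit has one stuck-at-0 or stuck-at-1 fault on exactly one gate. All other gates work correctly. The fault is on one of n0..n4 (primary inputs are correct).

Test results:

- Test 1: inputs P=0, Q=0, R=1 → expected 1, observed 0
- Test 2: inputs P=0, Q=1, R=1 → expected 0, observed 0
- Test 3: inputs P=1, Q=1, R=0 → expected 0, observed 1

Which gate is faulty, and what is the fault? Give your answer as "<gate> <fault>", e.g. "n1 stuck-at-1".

n2 stuck-at-1

Fault-free values for test 1 (P=0, Q=0, R=1): n0=1, n1=1, n2=0, n3=1, n4=1, giving Y=1. Observed 0.
Test 1: faults giving observed 0 are {n1 stuck-at-0, n2 stuck-at-1, n3 stuck-at-0, n4 stuck-at-0}.
Test 2 (P=0, Q=1, R=1): fault-free n0=0, n1=1, n2=1, n3=1, n4=0 → 0; observed 0. Eliminates n1 stuck-at-0, n3 stuck-at-0.
Test 3 (P=1, Q=1, R=0): fault-free n0=1, n1=1, n2=0, n3=1, n4=0 → 0; observed 1. Eliminates n4 stuck-at-0.
Only n2 stuck-at-1 is consistent with every test.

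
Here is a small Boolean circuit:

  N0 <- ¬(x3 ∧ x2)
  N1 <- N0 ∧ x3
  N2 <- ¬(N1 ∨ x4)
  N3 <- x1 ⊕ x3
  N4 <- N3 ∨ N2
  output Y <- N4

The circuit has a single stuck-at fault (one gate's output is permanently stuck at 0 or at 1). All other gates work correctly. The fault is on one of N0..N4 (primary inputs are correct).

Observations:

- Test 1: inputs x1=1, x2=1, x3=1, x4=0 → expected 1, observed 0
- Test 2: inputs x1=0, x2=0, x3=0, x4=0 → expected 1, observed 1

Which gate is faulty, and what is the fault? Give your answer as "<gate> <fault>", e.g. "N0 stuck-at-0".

Fault-free values for test 1 (x1=1, x2=1, x3=1, x4=0): N0=0, N1=0, N2=1, N3=0, N4=1, giving Y=1. Observed 0.
Test 1: faults giving observed 0 are {N0 stuck-at-1, N1 stuck-at-1, N2 stuck-at-0, N4 stuck-at-0}.
Test 2 (x1=0, x2=0, x3=0, x4=0): fault-free N0=1, N1=0, N2=1, N3=0, N4=1 → 1; observed 1. Eliminates N1 stuck-at-1, N2 stuck-at-0, N4 stuck-at-0.
Only N0 stuck-at-1 is consistent with every test.

N0 stuck-at-1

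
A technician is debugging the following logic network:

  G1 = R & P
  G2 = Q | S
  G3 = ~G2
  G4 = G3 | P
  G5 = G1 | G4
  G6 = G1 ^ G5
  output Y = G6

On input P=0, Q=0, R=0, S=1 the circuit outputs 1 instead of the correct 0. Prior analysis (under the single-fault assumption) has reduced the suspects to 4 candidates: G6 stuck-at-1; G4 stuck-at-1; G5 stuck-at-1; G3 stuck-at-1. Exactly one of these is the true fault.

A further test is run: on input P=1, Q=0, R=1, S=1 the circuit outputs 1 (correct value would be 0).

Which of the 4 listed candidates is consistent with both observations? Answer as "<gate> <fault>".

Evaluate each candidate on input P=1, Q=0, R=1, S=1:
  G6 stuck-at-1: G1=1, G2=1, G3=0, G4=1, G5=1, G6=1 [stuck-at-1] → 1 — matches
  G4 stuck-at-1: G1=1, G2=1, G3=0, G4=1 [stuck-at-1], G5=1, G6=0 → 0 — eliminated
  G5 stuck-at-1: G1=1, G2=1, G3=0, G4=1, G5=1 [stuck-at-1], G6=0 → 0 — eliminated
  G3 stuck-at-1: G1=1, G2=1, G3=1 [stuck-at-1], G4=1, G5=1, G6=0 → 0 — eliminated
Only G6 stuck-at-1 reproduces the observed 1.

G6 stuck-at-1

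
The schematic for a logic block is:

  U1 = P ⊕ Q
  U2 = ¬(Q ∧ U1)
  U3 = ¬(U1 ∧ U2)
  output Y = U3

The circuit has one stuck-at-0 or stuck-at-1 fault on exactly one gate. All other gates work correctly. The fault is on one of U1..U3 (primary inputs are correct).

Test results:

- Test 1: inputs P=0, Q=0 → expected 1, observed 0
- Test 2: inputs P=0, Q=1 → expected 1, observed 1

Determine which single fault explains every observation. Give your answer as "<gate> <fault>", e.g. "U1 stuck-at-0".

U1 stuck-at-1

Fault-free values for test 1 (P=0, Q=0): U1=0, U2=1, U3=1, giving Y=1. Observed 0.
Test 1: faults giving observed 0 are {U1 stuck-at-1, U3 stuck-at-0}.
Test 2 (P=0, Q=1): fault-free U1=1, U2=0, U3=1 → 1; observed 1. Eliminates U3 stuck-at-0.
Only U1 stuck-at-1 is consistent with every test.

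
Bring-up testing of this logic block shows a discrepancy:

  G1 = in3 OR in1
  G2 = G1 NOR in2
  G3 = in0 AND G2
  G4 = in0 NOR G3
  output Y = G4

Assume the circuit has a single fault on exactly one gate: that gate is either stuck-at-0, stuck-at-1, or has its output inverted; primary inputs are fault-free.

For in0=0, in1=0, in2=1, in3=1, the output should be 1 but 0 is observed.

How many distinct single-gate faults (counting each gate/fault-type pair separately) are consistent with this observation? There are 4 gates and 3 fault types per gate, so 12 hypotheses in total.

Fault-free: G1=1, G2=0, G3=0, G4=1 → 1. Observed 0.
  G1 stuck-at-0: output 1 ✗
  G1 stuck-at-1: output 1 ✗
  G1 inverted output: output 1 ✗
  G2 stuck-at-0: output 1 ✗
  G2 stuck-at-1: output 1 ✗
  G2 inverted output: output 1 ✗
  G3 stuck-at-0: output 1 ✗
  G3 stuck-at-1: output 0 ✓
  G3 inverted output: output 0 ✓
  G4 stuck-at-0: output 0 ✓
  G4 stuck-at-1: output 1 ✗
  G4 inverted output: output 0 ✓
Consistent faults: {G3 stuck-at-1, G3 inverted output, G4 stuck-at-0, G4 inverted output} — 4 in all.

4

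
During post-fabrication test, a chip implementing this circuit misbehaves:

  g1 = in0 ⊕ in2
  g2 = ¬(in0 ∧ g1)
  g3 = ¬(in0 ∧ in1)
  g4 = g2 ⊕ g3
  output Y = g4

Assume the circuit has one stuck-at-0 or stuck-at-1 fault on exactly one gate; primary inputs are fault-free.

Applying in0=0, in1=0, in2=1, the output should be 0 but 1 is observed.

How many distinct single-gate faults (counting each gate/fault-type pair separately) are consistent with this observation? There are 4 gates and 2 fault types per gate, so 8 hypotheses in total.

3

Fault-free: g1=1, g2=1, g3=1, g4=0 → 0. Observed 1.
  g1 stuck-at-0: output 0 ✗
  g1 stuck-at-1: output 0 ✗
  g2 stuck-at-0: output 1 ✓
  g2 stuck-at-1: output 0 ✗
  g3 stuck-at-0: output 1 ✓
  g3 stuck-at-1: output 0 ✗
  g4 stuck-at-0: output 0 ✗
  g4 stuck-at-1: output 1 ✓
Consistent faults: {g2 stuck-at-0, g3 stuck-at-0, g4 stuck-at-1} — 3 in all.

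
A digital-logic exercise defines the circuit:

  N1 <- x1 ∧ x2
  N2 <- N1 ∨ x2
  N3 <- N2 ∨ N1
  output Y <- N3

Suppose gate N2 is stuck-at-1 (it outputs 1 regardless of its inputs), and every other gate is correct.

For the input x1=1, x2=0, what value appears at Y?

Propagate with N2 forced: N1=0, N2=1 [stuck-at-1], N3=1.
So Y = 1. (Without the fault it would be 0.)

1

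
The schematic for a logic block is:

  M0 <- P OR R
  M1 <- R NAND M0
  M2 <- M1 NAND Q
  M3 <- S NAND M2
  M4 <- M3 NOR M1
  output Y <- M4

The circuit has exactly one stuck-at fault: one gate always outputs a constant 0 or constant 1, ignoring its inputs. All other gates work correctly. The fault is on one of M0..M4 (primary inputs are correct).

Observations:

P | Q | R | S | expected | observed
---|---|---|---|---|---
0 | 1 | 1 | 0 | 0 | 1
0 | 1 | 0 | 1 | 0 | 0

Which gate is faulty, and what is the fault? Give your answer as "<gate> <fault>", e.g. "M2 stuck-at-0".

Fault-free values for test 1 (P=0, Q=1, R=1, S=0): M0=1, M1=0, M2=1, M3=1, M4=0, giving Y=0. Observed 1.
Test 1: faults giving observed 1 are {M3 stuck-at-0, M4 stuck-at-1}.
Test 2 (P=0, Q=1, R=0, S=1): fault-free M0=0, M1=1, M2=0, M3=1, M4=0 → 0; observed 0. Eliminates M4 stuck-at-1.
Only M3 stuck-at-0 is consistent with every test.

M3 stuck-at-0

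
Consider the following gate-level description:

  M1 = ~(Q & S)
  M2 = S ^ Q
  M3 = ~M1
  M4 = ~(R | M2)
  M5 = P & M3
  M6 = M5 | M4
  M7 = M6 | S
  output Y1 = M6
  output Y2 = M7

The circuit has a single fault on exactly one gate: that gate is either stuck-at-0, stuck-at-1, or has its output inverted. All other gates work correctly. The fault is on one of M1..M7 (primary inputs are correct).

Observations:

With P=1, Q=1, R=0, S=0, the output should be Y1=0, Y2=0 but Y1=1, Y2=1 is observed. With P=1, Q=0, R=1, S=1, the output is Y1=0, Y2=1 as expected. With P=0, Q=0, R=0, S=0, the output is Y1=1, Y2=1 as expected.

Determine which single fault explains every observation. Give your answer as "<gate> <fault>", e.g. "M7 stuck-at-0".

Fault-free values for test 1 (P=1, Q=1, R=0, S=0): M1=1, M2=1, M3=0, M4=0, M5=0, M6=0, M7=0, giving Y1=0, Y2=0. Observed Y1=1, Y2=1.
Test 1: faults giving observed Y1=1, Y2=1 are {M1 stuck-at-0, M1 inverted output, M2 stuck-at-0, M2 inverted output, M3 stuck-at-1, M3 inverted output, M4 stuck-at-1, M4 inverted output, M5 stuck-at-1, M5 inverted output, M6 stuck-at-1, M6 inverted output}.
Test 2 (P=1, Q=0, R=1, S=1): fault-free M1=1, M2=1, M3=0, M4=0, M5=0, M6=0, M7=1 → Y1=0, Y2=1; observed Y1=0, Y2=1. Eliminates M1 stuck-at-0, M1 inverted output, M3 stuck-at-1, M3 inverted output, M4 stuck-at-1, M4 inverted output, M5 stuck-at-1, M5 inverted output, M6 stuck-at-1, M6 inverted output.
Test 3 (P=0, Q=0, R=0, S=0): fault-free M1=1, M2=0, M3=0, M4=1, M5=0, M6=1, M7=1 → Y1=1, Y2=1; observed Y1=1, Y2=1. Eliminates M2 inverted output.
Only M2 stuck-at-0 is consistent with every test.

M2 stuck-at-0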